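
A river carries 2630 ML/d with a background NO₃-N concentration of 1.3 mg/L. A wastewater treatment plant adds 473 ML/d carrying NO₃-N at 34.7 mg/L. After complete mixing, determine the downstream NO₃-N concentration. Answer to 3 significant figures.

6.39 mg/L

After mixing, C = (2630·1.300 + 473.0·34.70) / 3103 = 19830/3103 = 6.391 mg/L.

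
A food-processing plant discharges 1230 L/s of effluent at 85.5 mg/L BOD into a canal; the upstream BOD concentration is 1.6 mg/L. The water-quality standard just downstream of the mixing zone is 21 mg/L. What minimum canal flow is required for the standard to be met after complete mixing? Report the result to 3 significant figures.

4090 L/s

Set C_mix = 21: (Q·1.600 + 1230·85.50) / (Q + 1230) = 21
→ Q = 1230·(85.50 − 21)/(21 − 1.600) = 4089 L/s.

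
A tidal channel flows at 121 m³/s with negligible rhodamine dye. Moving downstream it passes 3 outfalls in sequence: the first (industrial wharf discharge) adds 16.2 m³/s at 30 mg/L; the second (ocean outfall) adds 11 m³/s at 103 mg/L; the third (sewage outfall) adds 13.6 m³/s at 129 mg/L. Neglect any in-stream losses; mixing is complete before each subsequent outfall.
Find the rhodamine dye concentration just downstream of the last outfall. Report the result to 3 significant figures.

20.8 mg/L

Outfall 1: combined Q = 137.2 m³/s; C = (121.0·0 + 16.20·30.00)/137.2 = 3.542 mg/L.
Outfall 2: combined Q = 148.2 m³/s; C = (137.2·3.542 + 11.00·103.0)/148.2 = 10.92 mg/L.
Outfall 3: combined Q = 161.8 m³/s; C = (148.2·10.92 + 13.60·129.0)/161.8 = 20.85 mg/L.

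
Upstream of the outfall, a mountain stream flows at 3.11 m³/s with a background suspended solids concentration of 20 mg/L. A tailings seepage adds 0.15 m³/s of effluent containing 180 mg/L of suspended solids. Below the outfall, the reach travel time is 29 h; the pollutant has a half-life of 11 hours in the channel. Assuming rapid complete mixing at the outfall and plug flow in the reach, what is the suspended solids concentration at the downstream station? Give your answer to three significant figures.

4.40 mg/L

Mass balance: C = (3.110·20.00 + 0.1500·180.0) / 3.260 = 89.20/3.260 = 27.36 mg/L.
Half-life 11 h → k = ln 2 / 11 = 0.06301 h⁻¹ = 1.512 d⁻¹.
Applying C = C₀e^(−kt): 27.36 × 0.1608 = 4.401 mg/L.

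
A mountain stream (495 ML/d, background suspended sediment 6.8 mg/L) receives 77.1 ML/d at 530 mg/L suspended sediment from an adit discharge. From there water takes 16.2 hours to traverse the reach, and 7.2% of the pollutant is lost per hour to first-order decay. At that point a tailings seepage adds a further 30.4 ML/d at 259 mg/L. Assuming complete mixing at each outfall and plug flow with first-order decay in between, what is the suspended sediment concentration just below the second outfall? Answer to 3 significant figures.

After mixing, C = (495.0·6.800 + 77.10·530.0) / 572.1 = 44230/572.1 = 77.31 mg/L; combined flow 572.1 ML/d.
7.2%/h lost → k = −ln(1 − 0.072) = 0.07472 h⁻¹.
Applying C = C₀e^(−kt): 77.31 × 0.2980 = 23.04 mg/L.
Second outfall: C = (572.1·23.04 + 30.40·259.0)/602.5 = 34.95 mg/L.

34.9 mg/L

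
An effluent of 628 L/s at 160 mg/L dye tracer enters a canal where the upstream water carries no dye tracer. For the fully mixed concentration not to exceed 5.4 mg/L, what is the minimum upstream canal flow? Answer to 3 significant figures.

18000 L/s

Set C_mix = 5.4: (Q·0 + 628.0·160.0) / (Q + 628.0) = 5.4
→ Q = 628.0·(160.0 − 5.4)/(5.4 − 0) = 17980 L/s.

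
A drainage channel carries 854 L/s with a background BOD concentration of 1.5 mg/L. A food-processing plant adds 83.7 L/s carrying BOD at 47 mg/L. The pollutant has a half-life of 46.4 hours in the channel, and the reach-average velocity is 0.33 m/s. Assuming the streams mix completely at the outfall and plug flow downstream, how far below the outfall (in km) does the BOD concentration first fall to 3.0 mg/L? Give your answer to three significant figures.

49.1 km

After mixing, C = (854.0·1.500 + 83.70·47.00) / 937.7 = 5215/937.7 = 5.561 mg/L.
Half-life 46.4 h → k = ln 2 / 46.4 = 0.01494 h⁻¹ = 0.3585 d⁻¹.
Set 5.561·exp(−k·t) = 3.0 → t = ln(5.561/3.0)/k = 148700 s = 41.32 h.
Distance = v·t = 0.33·148700 = 49090 m = 49.09 km.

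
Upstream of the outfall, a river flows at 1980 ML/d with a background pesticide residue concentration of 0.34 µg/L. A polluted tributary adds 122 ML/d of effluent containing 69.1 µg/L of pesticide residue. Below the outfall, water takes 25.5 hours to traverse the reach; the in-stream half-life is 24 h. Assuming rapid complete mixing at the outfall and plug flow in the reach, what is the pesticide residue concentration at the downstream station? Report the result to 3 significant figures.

2.07 µg/L

Conservation of mass: C = (1980·0.3400 + 122.0·69.10) / 2102 = 9103/2102 = 4.331 µg/L.
Half-life 24 h → k = ln 2 / 24 = 0.02888 h⁻¹ = 0.6931 d⁻¹.
First-order decay: C = 4.331·exp(−k·t) = 4.331·0.4788 = 2.074 µg/L.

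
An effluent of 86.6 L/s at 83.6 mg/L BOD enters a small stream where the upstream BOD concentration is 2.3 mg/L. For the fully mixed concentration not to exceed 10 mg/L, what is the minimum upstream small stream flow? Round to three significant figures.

Set C_mix = 10: (Q·2.300 + 86.60·83.60) / (Q + 86.60) = 10
→ Q = 86.60·(83.60 − 10)/(10 − 2.300) = 827.8 L/s.

828 L/s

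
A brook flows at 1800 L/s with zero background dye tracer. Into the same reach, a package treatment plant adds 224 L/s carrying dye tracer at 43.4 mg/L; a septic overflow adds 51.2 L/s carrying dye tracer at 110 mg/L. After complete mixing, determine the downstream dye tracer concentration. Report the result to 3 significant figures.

7.40 mg/L

Flow-weighted average: C = (1800·0 + 224.0·43.40 + 51.20·110.0) / 2075 = 15350/2075 = 7.399 mg/L.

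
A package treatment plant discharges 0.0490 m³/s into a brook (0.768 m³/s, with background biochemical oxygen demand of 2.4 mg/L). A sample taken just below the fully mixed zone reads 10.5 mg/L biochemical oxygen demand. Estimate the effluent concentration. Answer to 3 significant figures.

Mass balance: 0.7680·2.400 + 0.04900·Cₑ = 0.8170·10.50
→ Cₑ = (0.8170·10.50 − 0.7680·2.400) / 0.04900 = 137.5 mg/L.

137 mg/L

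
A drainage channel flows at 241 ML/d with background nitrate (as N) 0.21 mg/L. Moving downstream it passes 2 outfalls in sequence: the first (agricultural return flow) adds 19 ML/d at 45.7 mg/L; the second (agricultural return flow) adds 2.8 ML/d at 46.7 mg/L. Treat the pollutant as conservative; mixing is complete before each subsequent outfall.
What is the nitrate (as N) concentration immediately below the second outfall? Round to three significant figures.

Below outfall 1: Q → 260.0 ML/d, C = (241.0·0.2100 + 19.00·45.70)/260.0 = 3.534 mg/L.
Below outfall 2: Q → 262.8 ML/d, C = (260.0·3.534 + 2.800·46.70)/262.8 = 3.994 mg/L.

3.99 mg/L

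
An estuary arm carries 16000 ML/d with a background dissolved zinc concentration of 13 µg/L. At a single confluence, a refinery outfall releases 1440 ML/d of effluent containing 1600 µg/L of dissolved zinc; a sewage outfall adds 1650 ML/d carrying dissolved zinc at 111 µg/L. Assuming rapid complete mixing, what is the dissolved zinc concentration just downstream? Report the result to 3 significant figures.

141 µg/L

Conservation of mass: C = (16000·13.00 + 1440·1600 + 1650·111.0) / 19090 = 2695000/19090 = 141.2 µg/L.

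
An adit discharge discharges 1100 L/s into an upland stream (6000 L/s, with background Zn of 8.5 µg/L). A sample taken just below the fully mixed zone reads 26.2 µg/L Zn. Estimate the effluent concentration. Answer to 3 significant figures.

Mass balance: 6000·8.500 + 1100·Cₑ = 7100·26.20
→ Cₑ = (7100·26.20 − 6000·8.500) / 1100 = 122.7 µg/L.

123 µg/L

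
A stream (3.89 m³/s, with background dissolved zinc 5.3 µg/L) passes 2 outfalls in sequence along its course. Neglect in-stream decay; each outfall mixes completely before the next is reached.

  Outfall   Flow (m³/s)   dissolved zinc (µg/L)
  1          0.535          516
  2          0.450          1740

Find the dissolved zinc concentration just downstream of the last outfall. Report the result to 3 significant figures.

221 µg/L

Below outfall 1: Q → 4.425 m³/s, C = (3.890·5.300 + 0.5350·516.0)/4.425 = 67.05 µg/L.
Below outfall 2: Q → 4.875 m³/s, C = (4.425·67.05 + 0.4500·1740)/4.875 = 221.5 µg/L.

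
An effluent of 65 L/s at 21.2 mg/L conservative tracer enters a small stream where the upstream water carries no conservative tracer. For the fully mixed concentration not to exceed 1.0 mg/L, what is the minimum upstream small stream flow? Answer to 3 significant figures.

Set C_mix = 1.0: (Q·0 + 65.00·21.20) / (Q + 65.00) = 1.0
→ Q = 65.00·(21.20 − 1.0)/(1.0 − 0) = 1313 L/s.

1310 L/s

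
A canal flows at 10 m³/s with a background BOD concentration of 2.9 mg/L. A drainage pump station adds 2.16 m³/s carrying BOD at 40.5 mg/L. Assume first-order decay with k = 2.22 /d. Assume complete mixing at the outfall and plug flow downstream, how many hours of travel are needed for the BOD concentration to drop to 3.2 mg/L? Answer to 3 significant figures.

After mixing, C = (10.00·2.900 + 2.160·40.50) / 12.16 = 116.5/12.16 = 9.579 mg/L.
9.579·exp(−k·t) = 3.2 → t = ln(9.579/3.2)/k = 42670 s = 11.85 h.

11.9 h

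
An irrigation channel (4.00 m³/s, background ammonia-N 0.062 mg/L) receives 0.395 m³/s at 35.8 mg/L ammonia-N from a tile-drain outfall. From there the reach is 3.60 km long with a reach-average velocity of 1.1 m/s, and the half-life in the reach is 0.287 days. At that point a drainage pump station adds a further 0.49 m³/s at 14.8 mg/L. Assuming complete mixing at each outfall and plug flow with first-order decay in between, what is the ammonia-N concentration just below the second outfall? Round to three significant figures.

Mass balance: C = (4.000·0.06200 + 0.3950·35.80) / 4.395 = 14.39/4.395 = 3.274 mg/L; combined flow 4.395 m³/s.
Travel time t = 3.60·1000 / 1.1 = 3273 s = 0.9091 h.
Half-life 0.287 d → k = ln 2 / 0.287 = 2.415 d⁻¹.
After decay, C = 3.274 × e^(−kt) = 3.274 × 0.9126 = 2.988 mg/L.
At the second outfall, C = (4.395·2.988 + 0.4900·14.80) / (4.395 + 0.4900) = 4.173 mg/L.

4.17 mg/L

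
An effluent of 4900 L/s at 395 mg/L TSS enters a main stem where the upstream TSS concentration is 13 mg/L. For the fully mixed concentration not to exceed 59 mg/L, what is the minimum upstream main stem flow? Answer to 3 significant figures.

35800 L/s

Set C_mix = 59: (Q·13.00 + 4900·395.0) / (Q + 4900) = 59
→ Q = 4900·(395.0 − 59)/(59 − 13.00) = 35790 L/s.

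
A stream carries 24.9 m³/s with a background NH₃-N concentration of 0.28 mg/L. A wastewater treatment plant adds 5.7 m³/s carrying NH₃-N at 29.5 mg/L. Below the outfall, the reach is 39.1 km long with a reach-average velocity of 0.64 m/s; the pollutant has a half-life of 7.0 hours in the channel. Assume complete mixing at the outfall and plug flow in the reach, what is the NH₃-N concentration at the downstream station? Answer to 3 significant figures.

1.07 mg/L

After mixing, C = (24.90·0.2800 + 5.700·29.50) / 30.60 = 175.1/30.60 = 5.723 mg/L.
Travel time t = 39.1·1000 / 0.64 = 61090 s = 16.97 h.
Half-life 7.0 h → k = ln 2 / 7.0 = 0.09902 h⁻¹ = 2.377 d⁻¹.
First-order decay: C = 5.723·exp(−k·t) = 5.723·0.1863 = 1.066 mg/L.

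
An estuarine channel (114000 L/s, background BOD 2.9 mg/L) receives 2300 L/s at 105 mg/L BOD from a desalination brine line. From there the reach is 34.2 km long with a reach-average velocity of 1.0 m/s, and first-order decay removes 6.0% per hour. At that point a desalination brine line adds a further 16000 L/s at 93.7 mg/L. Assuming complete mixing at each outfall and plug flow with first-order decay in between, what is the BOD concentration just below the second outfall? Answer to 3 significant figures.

Mixed concentration C = ΣQC/ΣQ = (114000·2.900 + 2300·105.0) / 116300 = 572100/116300 = 4.919 mg/L; combined flow 116300 L/s.
Travel time t = 34.2·1000 / 1.0 = 34200 s = 9.500 h.
6.0%/h lost → k = −ln(1 − 0.06) = 0.06188 h⁻¹.
Decay over the reach: 4.919·exp(−kt) = 4.919·0.5555 = 2.733 mg/L.
Second outfall: C = (116300·2.733 + 16000·93.70)/132300 = 13.73 mg/L.

13.7 mg/L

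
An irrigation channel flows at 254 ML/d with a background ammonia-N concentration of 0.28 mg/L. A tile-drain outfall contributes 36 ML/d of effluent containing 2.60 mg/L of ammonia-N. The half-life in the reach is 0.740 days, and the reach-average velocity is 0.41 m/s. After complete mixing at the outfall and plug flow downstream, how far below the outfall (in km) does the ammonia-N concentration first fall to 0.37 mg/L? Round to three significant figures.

16.2 km

After mixing, C = (254.0·0.2800 + 36.00·2.600) / 290.0 = 164.7/290.0 = 0.5680 mg/L.
Half-life 0.740 d → k = ln 2 / 0.740 = 0.9367 d⁻¹.
Set 0.5680·exp(−k·t) = 0.37 → t = ln(0.5680/0.37)/k = 39540 s = 10.98 h.
Distance = v·t = 0.41·39540 = 16210 m = 16.21 km.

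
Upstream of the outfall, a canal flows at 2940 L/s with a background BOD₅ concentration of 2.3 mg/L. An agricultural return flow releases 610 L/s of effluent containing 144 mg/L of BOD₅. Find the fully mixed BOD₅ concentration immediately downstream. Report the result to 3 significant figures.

26.6 mg/L

Mass balance: C = (2940·2.300 + 610.0·144.0) / 3550 = 94600/3550 = 26.65 mg/L.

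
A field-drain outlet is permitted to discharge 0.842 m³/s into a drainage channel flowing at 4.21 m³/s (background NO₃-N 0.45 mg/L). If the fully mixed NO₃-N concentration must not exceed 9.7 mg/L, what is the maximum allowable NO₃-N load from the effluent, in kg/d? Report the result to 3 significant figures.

Mass balance at the limit: 4.210·0.4500 + 0.8420·Cₑ = 5.052·9.7 → Cₑ = 55.95 mg/L.
Load = 0.8420 m³/s × 55.95 g/m³ × 86 400 s/d = 4070 kg/d.

4070 kg/d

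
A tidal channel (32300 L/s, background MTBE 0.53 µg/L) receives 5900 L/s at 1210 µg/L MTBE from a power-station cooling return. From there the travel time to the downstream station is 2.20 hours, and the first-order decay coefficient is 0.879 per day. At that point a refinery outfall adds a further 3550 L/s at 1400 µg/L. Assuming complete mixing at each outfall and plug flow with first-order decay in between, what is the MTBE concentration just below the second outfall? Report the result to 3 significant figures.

Flow-weighted average: C = (32300·0.5300 + 5900·1210) / 38200 = 7156000/38200 = 187.3 µg/L; combined flow 38200 L/s.
After decay, C = 187.3 × e^(−kt) = 187.3 × 0.9226 = 172.8 µg/L.
At the second outfall, C = (38200·172.8 + 3550·1400) / (38200 + 3550) = 277.2 µg/L.

277 µg/L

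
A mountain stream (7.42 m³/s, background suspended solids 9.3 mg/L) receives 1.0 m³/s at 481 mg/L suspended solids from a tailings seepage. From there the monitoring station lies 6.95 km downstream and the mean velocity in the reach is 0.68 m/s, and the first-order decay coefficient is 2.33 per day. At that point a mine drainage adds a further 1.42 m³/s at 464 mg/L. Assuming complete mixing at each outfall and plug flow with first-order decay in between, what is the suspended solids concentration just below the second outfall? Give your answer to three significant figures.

Flow-weighted average: C = (7.420·9.300 + 1.000·481.0) / 8.420 = 550.0/8.420 = 65.32 mg/L; combined flow 8.420 m³/s.
Travel time t = 6.95·1000 / 0.68 = 10220 s = 2.839 h.
First-order decay: C = 65.32·exp(−k·t) = 65.32·0.7591 = 49.59 mg/L.
Second outfall: C = (8.420·49.59 + 1.420·464.0)/9.840 = 109.4 mg/L.

109 mg/L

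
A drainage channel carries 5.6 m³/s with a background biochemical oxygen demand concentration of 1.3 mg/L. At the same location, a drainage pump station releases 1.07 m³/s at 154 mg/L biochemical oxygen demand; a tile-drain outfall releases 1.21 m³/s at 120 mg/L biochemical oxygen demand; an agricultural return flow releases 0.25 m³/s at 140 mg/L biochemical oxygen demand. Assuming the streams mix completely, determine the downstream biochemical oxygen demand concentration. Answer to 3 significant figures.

43.3 mg/L

Mass balance: C = (5.600·1.300 + 1.070·154.0 + 1.210·120.0 + 0.2500·140.0) / 8.130 = 352.3/8.130 = 43.33 mg/L.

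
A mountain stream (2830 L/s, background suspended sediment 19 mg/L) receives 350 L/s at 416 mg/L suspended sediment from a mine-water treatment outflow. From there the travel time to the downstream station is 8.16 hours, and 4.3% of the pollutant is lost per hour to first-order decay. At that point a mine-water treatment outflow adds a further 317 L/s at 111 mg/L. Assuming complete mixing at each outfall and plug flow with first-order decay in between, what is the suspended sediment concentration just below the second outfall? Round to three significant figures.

After mixing, C = (2830·19.00 + 350.0·416.0) / 3180 = 199400/3180 = 62.69 mg/L; combined flow 3180 L/s.
4.3%/h lost → k = −ln(1 − 0.043) = 0.04395 h⁻¹.
After decay, C = 62.69 × e^(−kt) = 62.69 × 0.6986 = 43.80 mg/L.
At the second outfall, C = (3180·43.80 + 317.0·111.0) / (3180 + 317.0) = 49.89 mg/L.

49.9 mg/L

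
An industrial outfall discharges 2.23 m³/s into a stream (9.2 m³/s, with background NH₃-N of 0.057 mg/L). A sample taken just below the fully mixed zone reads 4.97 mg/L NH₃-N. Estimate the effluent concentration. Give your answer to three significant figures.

Mass balance: 9.200·0.05700 + 2.230·Cₑ = 11.43·4.970
→ Cₑ = (11.43·4.970 − 9.200·0.05700) / 2.230 = 25.24 mg/L.

25.2 mg/L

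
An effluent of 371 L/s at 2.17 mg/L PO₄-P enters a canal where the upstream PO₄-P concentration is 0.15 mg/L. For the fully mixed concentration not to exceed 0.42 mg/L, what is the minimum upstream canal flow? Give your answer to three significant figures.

Set C_mix = 0.42: (Q·0.1500 + 371.0·2.170) / (Q + 371.0) = 0.42
→ Q = 371.0·(2.170 − 0.42)/(0.42 − 0.1500) = 2405 L/s.

2400 L/s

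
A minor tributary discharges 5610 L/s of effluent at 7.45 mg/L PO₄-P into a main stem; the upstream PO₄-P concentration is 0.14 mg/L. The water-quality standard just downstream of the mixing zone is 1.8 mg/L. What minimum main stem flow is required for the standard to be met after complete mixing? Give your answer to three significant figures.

19100 L/s

Set C_mix = 1.8: (Q·0.1400 + 5610·7.450) / (Q + 5610) = 1.8
→ Q = 5610·(7.450 − 1.8)/(1.8 − 0.1400) = 19090 L/s.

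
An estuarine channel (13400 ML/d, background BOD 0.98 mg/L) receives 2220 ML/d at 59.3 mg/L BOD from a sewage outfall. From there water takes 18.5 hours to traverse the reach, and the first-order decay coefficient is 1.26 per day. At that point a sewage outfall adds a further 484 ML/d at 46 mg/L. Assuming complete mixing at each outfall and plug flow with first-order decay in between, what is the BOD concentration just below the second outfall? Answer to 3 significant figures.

4.79 mg/L

After mixing, C = (13400·0.9800 + 2220·59.30) / 15620 = 144800/15620 = 9.269 mg/L; combined flow 15620 ML/d.
Decay over the reach: 9.269·exp(−kt) = 9.269·0.3786 = 3.509 mg/L.
At the second outfall, C = (15620·3.509 + 484.0·46.00) / (15620 + 484.0) = 4.786 mg/L.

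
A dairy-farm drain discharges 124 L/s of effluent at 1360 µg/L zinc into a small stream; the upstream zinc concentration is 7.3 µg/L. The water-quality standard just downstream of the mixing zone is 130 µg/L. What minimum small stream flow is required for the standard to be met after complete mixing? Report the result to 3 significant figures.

1240 L/s

Set C_mix = 130: (Q·7.300 + 124.0·1360) / (Q + 124.0) = 130
→ Q = 124.0·(1360 − 130)/(130 − 7.300) = 1243 L/s.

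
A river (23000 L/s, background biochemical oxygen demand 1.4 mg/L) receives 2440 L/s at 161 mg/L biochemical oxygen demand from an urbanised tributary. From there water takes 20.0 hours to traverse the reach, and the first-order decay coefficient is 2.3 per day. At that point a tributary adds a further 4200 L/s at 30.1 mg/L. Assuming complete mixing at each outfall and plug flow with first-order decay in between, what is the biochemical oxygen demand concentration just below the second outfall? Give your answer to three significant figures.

6.37 mg/L

Mass balance: C = (23000·1.400 + 2440·161.0) / 25440 = 425000/25440 = 16.71 mg/L; combined flow 25440 L/s.
First-order decay: C = 16.71·exp(−k·t) = 16.71·0.1471 = 2.458 mg/L.
At the second outfall, C = (25440·2.458 + 4200·30.10) / (25440 + 4200) = 6.375 mg/L.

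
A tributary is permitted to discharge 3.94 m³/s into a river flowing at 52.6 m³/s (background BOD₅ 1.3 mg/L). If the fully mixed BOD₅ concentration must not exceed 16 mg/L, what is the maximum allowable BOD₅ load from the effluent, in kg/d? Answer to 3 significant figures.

72300 kg/d

Mass balance at the limit: 52.60·1.300 + 3.940·Cₑ = 56.54·16 → Cₑ = 212.2 mg/L.
Load = 3.940 m³/s × 212.2 g/m³ × 86 400 s/d = 72250 kg/d.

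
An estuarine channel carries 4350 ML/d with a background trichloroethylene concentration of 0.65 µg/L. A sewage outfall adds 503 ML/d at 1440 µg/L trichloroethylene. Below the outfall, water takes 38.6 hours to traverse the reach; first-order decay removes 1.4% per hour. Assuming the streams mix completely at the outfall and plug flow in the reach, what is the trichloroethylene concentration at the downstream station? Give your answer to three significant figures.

86.9 µg/L

Flow-weighted average: C = (4350·0.6500 + 503.0·1440) / 4853 = 727100/4853 = 149.8 µg/L.
1.4%/h lost → k = −ln(1 − 0.014) = 0.01410 h⁻¹.
Applying C = C₀e^(−kt): 149.8 × 0.5803 = 86.95 µg/L.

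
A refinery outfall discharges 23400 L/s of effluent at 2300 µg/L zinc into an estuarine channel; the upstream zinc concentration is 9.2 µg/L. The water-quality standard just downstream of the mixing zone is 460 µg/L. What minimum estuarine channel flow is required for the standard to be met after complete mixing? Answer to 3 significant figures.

95500 L/s

Set C_mix = 460: (Q·9.200 + 23400·2300) / (Q + 23400) = 460
→ Q = 23400·(2300 − 460)/(460 − 9.200) = 95510 L/s.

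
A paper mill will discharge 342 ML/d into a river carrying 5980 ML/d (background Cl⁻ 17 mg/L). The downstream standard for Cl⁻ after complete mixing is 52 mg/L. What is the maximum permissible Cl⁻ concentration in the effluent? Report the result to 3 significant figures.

664 mg/L

At the limit, (Qr·Cr + Qe·Cₑ)/(Qr + Qe) = 52:
Cₑ = (6322·52 − 5980·17.00) / 342.0 = 664.0 mg/L.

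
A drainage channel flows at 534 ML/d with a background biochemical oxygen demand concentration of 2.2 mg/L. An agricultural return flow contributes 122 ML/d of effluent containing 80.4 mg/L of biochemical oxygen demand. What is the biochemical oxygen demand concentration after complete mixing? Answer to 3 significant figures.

Mixed concentration C = ΣQC/ΣQ = (534.0·2.200 + 122.0·80.40) / 656.0 = 10980/656.0 = 16.74 mg/L.

16.7 mg/L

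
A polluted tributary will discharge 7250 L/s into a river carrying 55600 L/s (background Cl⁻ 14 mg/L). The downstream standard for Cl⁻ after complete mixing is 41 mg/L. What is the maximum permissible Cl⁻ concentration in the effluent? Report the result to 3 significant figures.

248 mg/L

At the limit, (Qr·Cr + Qe·Cₑ)/(Qr + Qe) = 41:
Cₑ = (62850·41 − 55600·14.00) / 7250 = 248.1 mg/L.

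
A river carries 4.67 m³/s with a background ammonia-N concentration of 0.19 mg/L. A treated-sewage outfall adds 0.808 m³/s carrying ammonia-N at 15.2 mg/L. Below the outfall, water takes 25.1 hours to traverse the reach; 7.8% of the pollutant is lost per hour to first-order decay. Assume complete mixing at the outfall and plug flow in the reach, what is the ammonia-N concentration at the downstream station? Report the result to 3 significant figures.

0.313 mg/L

Mixed concentration C = ΣQC/ΣQ = (4.670·0.1900 + 0.8080·15.20) / 5.478 = 13.17/5.478 = 2.404 mg/L.
7.8%/h lost → k = −ln(1 − 0.078) = 0.08121 h⁻¹.
Applying C = C₀e^(−kt): 2.404 × 0.1302 = 0.3131 mg/L.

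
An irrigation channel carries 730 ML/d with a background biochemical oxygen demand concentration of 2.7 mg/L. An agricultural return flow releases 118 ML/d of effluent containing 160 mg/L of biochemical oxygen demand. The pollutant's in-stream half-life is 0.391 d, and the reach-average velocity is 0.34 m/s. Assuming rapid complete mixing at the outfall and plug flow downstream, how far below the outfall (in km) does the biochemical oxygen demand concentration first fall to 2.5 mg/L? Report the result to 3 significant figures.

Mass balance: C = (730.0·2.700 + 118.0·160.0) / 848.0 = 20850/848.0 = 24.59 mg/L.
Half-life 0.391 d → k = ln 2 / 0.391 = 1.773 d⁻¹.
Set 24.59·exp(−k·t) = 2.5 → t = ln(24.59/2.5)/k = 111400 s = 30.95 h.
Distance = v·t = 0.34·111400 = 37880 m = 37.88 km.

37.9 km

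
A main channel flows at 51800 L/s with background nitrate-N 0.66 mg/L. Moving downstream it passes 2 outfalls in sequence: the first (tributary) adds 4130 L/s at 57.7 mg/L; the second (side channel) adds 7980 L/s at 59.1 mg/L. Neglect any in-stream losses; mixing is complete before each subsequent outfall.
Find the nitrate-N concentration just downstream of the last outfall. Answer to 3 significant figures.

After outfall 1: Q = 51800 + 4130 = 55930 L/s; C = (51800·0.6600 + 4130·57.70)/55930 = 4.872 mg/L.
After outfall 2: Q = 55930 + 7980 = 63910 L/s; C = (55930·4.872 + 7980·59.10)/63910 = 11.64 mg/L.

11.6 mg/L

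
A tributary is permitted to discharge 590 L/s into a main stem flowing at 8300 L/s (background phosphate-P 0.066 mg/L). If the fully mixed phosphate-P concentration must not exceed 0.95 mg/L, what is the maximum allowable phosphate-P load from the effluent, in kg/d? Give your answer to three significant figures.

Mass balance at the limit: 8300·0.06600 + 590.0·Cₑ = 8890·0.95 → Cₑ = 13.39 mg/L.
590.0 L/s = 0.5900 m³/s. Load = 0.5900 m³/s × 13.39 g/m³ × 86 400 s/d = 682.4 kg/d.

682 kg/d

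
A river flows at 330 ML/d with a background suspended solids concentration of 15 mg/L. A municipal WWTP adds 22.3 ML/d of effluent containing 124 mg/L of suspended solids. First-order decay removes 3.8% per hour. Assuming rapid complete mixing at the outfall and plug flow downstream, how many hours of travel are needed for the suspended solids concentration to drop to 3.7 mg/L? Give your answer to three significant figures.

45.9 h

Mass balance: C = (330.0·15.00 + 22.30·124.0) / 352.3 = 7715/352.3 = 21.90 mg/L.
3.8%/h lost → k = −ln(1 − 0.038) = 0.03874 h⁻¹.
21.90·exp(−k·t) = 3.7 → t = ln(21.90/3.7)/k = 165200 s = 45.90 h.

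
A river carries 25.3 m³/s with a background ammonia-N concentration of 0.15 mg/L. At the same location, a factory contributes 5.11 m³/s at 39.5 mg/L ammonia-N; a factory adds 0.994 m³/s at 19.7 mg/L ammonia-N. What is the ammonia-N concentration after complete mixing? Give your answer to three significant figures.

Mass balance: C = (25.30·0.1500 + 5.110·39.50 + 0.9940·19.70) / 31.40 = 225.2/31.40 = 7.172 mg/L.

7.17 mg/L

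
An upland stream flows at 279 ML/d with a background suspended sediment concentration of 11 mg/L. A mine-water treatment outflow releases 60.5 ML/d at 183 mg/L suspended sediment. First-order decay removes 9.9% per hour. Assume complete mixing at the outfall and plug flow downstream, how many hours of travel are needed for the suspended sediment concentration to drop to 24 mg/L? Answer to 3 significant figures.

5.29 h

Flow-weighted average: C = (279.0·11.00 + 60.50·183.0) / 339.5 = 14140/339.5 = 41.65 mg/L.
9.9%/h lost → k = −ln(1 − 0.099) = 0.1043 h⁻¹.
41.65·exp(−k·t) = 24 → t = ln(41.65/24)/k = 19040 s = 5.288 h.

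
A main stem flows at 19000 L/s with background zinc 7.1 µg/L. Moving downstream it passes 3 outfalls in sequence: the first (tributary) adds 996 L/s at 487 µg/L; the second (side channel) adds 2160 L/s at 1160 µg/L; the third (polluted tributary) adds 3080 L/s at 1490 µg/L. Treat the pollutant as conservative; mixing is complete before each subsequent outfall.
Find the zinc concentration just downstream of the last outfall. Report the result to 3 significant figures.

306 µg/L

Outfall 1: combined Q = 20000 L/s; C = (19000·7.100 + 996.0·487.0)/20000 = 31.00 µg/L.
Outfall 2: combined Q = 22160 L/s; C = (20000·31.00 + 2160·1160)/22160 = 141.1 µg/L.
Outfall 3: combined Q = 25240 L/s; C = (22160·141.1 + 3080·1490)/25240 = 305.7 µg/L.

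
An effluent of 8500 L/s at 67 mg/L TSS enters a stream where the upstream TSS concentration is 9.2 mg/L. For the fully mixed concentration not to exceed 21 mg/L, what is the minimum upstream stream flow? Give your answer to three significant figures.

Set C_mix = 21: (Q·9.200 + 8500·67.00) / (Q + 8500) = 21
→ Q = 8500·(67.00 − 21)/(21 − 9.200) = 33140 L/s.

33100 L/s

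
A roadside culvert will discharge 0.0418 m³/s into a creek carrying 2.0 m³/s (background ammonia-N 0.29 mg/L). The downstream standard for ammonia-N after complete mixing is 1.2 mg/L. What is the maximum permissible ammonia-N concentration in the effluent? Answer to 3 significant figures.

At the limit, (Qr·Cr + Qe·Cₑ)/(Qr + Qe) = 1.2:
Cₑ = (2.042·1.2 − 2.000·0.2900) / 0.04180 = 44.74 mg/L.

44.7 mg/L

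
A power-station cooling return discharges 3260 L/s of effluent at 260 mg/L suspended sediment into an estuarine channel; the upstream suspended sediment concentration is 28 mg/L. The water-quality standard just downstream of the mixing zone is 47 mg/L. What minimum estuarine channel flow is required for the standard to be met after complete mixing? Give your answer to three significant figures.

Set C_mix = 47: (Q·28.00 + 3260·260.0) / (Q + 3260) = 47
→ Q = 3260·(260.0 − 47)/(47 − 28.00) = 36550 L/s.

36500 L/s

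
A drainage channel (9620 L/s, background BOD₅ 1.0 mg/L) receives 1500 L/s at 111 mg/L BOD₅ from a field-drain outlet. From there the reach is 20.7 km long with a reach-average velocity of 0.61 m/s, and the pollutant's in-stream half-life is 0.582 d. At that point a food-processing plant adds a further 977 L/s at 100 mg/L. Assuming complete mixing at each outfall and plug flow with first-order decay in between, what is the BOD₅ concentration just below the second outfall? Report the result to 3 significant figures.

After mixing, C = (9620·1.000 + 1500·111.0) / 11120 = 176100/11120 = 15.84 mg/L; combined flow 11120 L/s.
Travel time t = 20.7·1000 / 0.61 = 33930 s = 9.426 h.
Half-life 0.582 d → k = ln 2 / 0.582 = 1.191 d⁻¹.
Applying C = C₀e^(−kt): 15.84 × 0.6264 = 9.921 mg/L.
At the second outfall, C = (11120·9.921 + 977.0·100.0) / (11120 + 977.0) = 17.20 mg/L.

17.2 mg/L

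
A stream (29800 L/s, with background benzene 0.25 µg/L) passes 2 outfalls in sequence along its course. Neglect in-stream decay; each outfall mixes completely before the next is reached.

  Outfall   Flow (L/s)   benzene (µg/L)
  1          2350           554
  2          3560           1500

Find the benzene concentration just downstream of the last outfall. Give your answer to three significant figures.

186 µg/L

After outfall 1: Q = 29800 + 2350 = 32150 L/s; C = (29800·0.2500 + 2350·554.0)/32150 = 40.73 µg/L.
After outfall 2: Q = 32150 + 3560 = 35710 L/s; C = (32150·40.73 + 3560·1500)/35710 = 186.2 µg/L.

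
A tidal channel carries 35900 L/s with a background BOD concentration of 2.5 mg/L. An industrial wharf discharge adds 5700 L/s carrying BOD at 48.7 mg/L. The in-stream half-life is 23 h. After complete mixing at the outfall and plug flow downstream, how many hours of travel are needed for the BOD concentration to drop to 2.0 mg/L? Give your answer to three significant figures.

Mass balance: C = (35900·2.500 + 5700·48.70) / 41600 = 367300/41600 = 8.830 mg/L.
Half-life 23 h → k = ln 2 / 23 = 0.03014 h⁻¹ = 0.7233 d⁻¹.
8.830·exp(−k·t) = 2.0 → t = ln(8.830/2.0)/k = 177400 s = 49.28 h.

49.3 h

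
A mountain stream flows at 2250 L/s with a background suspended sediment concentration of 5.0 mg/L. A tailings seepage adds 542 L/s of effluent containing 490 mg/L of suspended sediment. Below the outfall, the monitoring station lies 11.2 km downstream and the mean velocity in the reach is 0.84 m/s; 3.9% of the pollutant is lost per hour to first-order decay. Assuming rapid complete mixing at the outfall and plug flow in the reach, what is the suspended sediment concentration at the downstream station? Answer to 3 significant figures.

85.6 mg/L

Mixed concentration C = ΣQC/ΣQ = (2250·5.000 + 542.0·490.0) / 2792 = 276800/2792 = 99.15 mg/L.
Travel time t = 11.2·1000 / 0.84 = 13330 s = 3.704 h.
3.9%/h lost → k = −ln(1 − 0.039) = 0.03978 h⁻¹.
After decay, C = 99.15 × e^(−kt) = 99.15 × 0.8630 = 85.57 mg/L.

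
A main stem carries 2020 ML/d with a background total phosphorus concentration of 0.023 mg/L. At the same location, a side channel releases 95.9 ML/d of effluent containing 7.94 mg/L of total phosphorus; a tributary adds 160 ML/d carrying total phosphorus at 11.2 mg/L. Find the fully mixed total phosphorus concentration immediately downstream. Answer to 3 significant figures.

Mixed concentration C = ΣQC/ΣQ = (2020·0.02300 + 95.90·7.940 + 160.0·11.20) / 2276 = 2600/2276 = 1.142 mg/L.

1.14 mg/L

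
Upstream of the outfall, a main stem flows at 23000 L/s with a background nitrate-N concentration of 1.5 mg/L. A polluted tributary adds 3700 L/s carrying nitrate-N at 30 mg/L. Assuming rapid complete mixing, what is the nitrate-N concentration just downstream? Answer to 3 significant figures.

5.45 mg/L

Flow-weighted average: C = (23000·1.500 + 3700·30.00) / 26700 = 145500/26700 = 5.449 mg/L.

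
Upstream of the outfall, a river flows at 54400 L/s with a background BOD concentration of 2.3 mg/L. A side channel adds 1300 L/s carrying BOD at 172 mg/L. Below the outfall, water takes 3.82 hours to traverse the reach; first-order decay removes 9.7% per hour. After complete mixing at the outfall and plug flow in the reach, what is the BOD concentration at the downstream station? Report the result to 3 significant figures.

4.24 mg/L

Mass balance: C = (54400·2.300 + 1300·172.0) / 55700 = 348700/55700 = 6.261 mg/L.
9.7%/h lost → k = −ln(1 − 0.097) = 0.1020 h⁻¹.
Decay over the reach: 6.261·exp(−kt) = 6.261·0.6772 = 4.240 mg/L.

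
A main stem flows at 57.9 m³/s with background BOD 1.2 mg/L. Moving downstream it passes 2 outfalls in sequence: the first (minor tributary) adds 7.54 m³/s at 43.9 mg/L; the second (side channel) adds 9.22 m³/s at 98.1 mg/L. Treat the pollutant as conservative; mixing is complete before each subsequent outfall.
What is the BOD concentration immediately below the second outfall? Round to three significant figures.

17.5 mg/L

After outfall 1: Q = 57.90 + 7.540 = 65.44 m³/s; C = (57.90·1.200 + 7.540·43.90)/65.44 = 6.120 mg/L.
After outfall 2: Q = 65.44 + 9.220 = 74.66 m³/s; C = (65.44·6.120 + 9.220·98.10)/74.66 = 17.48 mg/L.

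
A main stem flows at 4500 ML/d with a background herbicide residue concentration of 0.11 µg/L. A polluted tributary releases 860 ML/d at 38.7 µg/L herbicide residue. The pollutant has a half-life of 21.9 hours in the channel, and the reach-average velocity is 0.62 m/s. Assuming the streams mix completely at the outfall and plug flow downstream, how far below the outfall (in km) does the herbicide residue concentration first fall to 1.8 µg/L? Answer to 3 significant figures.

88.4 km

Conservation of mass: C = (4500·0.1100 + 860.0·38.70) / 5360 = 33780/5360 = 6.302 µg/L.
Half-life 21.9 h → k = ln 2 / 21.9 = 0.03165 h⁻¹ = 0.7596 d⁻¹.
Set 6.302·exp(−k·t) = 1.8 → t = ln(6.302/1.8)/k = 142500 s = 39.59 h.
Distance = v·t = 0.62·142500 = 88360 m = 88.36 km.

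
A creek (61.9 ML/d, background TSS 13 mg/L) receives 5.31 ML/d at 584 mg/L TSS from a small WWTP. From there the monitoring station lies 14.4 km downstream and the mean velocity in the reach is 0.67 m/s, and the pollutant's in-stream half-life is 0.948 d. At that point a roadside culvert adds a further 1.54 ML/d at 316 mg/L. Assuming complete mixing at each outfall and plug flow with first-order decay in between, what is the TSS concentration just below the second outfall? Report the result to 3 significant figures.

Flow-weighted average: C = (61.90·13.00 + 5.310·584.0) / 67.21 = 3906/67.21 = 58.11 mg/L; combined flow 67.21 ML/d.
Travel time t = 14.4·1000 / 0.67 = 21490 s = 5.970 h.
Half-life 0.948 d → k = ln 2 / 0.948 = 0.7312 d⁻¹.
First-order decay: C = 58.11·exp(−k·t) = 58.11·0.8337 = 48.45 mg/L.
Second outfall: C = (67.21·48.45 + 1.540·316.0)/68.75 = 54.44 mg/L.

54.4 mg/L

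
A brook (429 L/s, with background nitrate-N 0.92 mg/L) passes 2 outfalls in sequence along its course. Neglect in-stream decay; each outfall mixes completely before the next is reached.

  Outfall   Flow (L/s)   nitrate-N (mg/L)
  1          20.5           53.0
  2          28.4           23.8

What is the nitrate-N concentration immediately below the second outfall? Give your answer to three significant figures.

4.51 mg/L

Below outfall 1: Q → 449.5 L/s, C = (429.0·0.9200 + 20.50·53.00)/449.5 = 3.295 mg/L.
Below outfall 2: Q → 477.9 L/s, C = (449.5·3.295 + 28.40·23.80)/477.9 = 4.514 mg/L.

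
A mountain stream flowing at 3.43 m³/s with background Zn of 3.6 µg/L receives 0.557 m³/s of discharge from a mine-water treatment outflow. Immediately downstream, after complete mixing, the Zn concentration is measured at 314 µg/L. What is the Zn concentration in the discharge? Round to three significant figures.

2230 µg/L

Mass balance: 3.430·3.600 + 0.5570·Cₑ = 3.987·314.0
→ Cₑ = (3.987·314.0 − 3.430·3.600) / 0.5570 = 2225 µg/L.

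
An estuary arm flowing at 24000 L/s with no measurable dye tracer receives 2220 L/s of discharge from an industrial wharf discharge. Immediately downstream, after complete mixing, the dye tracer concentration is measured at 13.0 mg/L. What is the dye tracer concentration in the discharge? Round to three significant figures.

154 mg/L

Mass balance: 24000·0 + 2220·Cₑ = 26220·13.00
→ Cₑ = (26220·13.00 − 24000·0) / 2220 = 153.5 mg/L.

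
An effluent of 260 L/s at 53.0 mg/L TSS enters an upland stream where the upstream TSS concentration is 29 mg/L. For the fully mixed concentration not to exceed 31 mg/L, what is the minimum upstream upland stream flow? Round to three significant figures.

Set C_mix = 31: (Q·29.00 + 260.0·53.00) / (Q + 260.0) = 31
→ Q = 260.0·(53.00 − 31)/(31 − 29.00) = 2860 L/s.

2860 L/s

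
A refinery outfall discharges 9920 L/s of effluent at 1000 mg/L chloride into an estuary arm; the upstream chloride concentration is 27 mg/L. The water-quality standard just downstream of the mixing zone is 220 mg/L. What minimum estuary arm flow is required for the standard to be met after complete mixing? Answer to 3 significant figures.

Set C_mix = 220: (Q·27.00 + 9920·1000) / (Q + 9920) = 220
→ Q = 9920·(1000 − 220)/(220 − 27.00) = 40090 L/s.

40100 L/s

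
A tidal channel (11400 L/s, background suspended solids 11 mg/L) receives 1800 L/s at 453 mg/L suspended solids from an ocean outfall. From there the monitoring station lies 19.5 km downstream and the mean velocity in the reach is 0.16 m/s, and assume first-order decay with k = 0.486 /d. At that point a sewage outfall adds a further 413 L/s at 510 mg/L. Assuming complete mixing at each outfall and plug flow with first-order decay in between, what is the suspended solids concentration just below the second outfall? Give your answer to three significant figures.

50.3 mg/L

Mass balance: C = (11400·11.00 + 1800·453.0) / 13200 = 940800/13200 = 71.27 mg/L; combined flow 13200 L/s.
Travel time t = 19.5·1000 / 0.16 = 121900 s = 33.85 h.
Decay over the reach: 71.27·exp(−kt) = 71.27·0.5038 = 35.91 mg/L.
Second outfall: C = (13200·35.91 + 413.0·510.0)/13610 = 50.29 mg/L.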